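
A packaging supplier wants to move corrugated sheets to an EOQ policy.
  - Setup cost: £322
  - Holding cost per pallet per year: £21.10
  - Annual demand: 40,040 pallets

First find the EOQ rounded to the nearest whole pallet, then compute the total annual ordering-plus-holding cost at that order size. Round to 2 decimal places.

£23,325.51

Q* = √(2·D·S / H) = √(2·40,040·322 / 21.1) = √1,222,073.9 ≈ 1,105.47 → Q = 1,105 pallets
Annual ordering cost = (D/Q)·S = (40,040/1,105) × 322 = £11,667.76
Annual holding cost  = (Q/2)·H = (1,105/2) × 21.1 = £11,657.75
Total = £11,667.76 + £11,657.75 = £23,325.51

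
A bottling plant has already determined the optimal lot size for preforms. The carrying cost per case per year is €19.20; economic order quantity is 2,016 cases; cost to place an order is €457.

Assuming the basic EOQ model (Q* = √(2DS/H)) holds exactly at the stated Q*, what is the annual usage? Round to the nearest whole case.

85,376 cases per year

Since Q* = (2DS/H)^½, squaring gives Q*²·H = 2DS.
D = Q²H / (2S) = 2,016² × 19.2 / (2 × 457) = 85,376.06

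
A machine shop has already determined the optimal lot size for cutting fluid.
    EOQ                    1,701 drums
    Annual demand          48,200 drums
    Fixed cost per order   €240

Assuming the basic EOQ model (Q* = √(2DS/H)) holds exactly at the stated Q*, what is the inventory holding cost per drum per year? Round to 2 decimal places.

Since Q* = (2DS/H)^½, squaring gives Q*²·H = 2DS.
H = 2DS / Q² = 2 × 48,200 × 240 / 1,701² = 7.9961

€8.00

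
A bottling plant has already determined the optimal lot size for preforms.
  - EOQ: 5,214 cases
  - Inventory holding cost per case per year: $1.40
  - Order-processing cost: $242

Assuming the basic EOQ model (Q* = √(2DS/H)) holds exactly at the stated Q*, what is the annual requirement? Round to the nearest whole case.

78,637 cases per year

Since Q* = (2DS/H)^½, squaring gives Q*²·H = 2DS.
D = Q²H / (2S) = 5,214² × 1.4 / (2 × 242) = 78,636.60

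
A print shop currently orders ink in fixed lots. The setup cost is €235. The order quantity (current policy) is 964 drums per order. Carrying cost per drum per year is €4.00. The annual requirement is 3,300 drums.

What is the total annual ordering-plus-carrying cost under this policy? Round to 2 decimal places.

Ordering: D/Q × S = 3,300/964 × €235 = €804.46
Holding:  Q/2 × H = 964/2 × €4 = €1,928.00
Total = €804.46 + €1,928.00 = €2,732.46

€2,732.46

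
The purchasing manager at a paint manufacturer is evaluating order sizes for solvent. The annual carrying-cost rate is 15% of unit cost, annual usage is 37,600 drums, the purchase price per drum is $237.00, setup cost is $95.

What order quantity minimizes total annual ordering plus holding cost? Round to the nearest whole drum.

448 drums

Carrying cost H = $237 × 15% = $35.5500/drum/yr
EOQ = √(2DS/H) = √(2 × 37,600 × 95 / 35.55)
    = √(200,956.40) ≈ 448.28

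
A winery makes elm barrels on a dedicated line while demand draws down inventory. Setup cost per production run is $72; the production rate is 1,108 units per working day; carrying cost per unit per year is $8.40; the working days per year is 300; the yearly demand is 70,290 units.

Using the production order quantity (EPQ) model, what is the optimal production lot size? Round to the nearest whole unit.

d = 70,290/300 = 234.3000 units/day;  effective holding cost H(1 − d/p) = 8.4·(1 − 234.3000/1108) = 6.62372
Q* = √(2DS / H_eff) = √(2·70,290·72 / 6.62372) ≈ 1,236.17

1,236 units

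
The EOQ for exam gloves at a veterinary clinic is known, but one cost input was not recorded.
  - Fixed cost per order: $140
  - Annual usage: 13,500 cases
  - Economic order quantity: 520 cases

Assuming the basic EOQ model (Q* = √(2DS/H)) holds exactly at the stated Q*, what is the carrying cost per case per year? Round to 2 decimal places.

EOQ relation: Q² = 2DS/H, so rearrange for the unknown.
H = 2DS / Q² = 2 × 13,500 × 140 / 520² = 13.9793

$13.98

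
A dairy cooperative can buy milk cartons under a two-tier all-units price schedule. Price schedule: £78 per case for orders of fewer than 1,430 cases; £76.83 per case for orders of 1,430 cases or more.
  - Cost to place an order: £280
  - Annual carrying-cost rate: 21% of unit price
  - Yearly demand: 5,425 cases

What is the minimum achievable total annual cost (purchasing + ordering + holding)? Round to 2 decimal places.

£429,401.01

H₁ = 21%×£78 = £16.3800;  H₂ = 21%×£76.83 = £16.1343
EOQ₁ = √(2×5,425×280/16.3800) = 430.66  (< 1,430, feasible at tier 1)
EOQ₂ = √(2×5,425×280/16.1343) = 433.93  (< 1,430 → use Q = 1,430 at tier-2 price)
TC(tier 1 (EOQ₁), Q≈430.7) = £430,204.25
TC(tier 2, Q≈1,430.0) = £429,401.01
Minimum at tier 2: £429,401.01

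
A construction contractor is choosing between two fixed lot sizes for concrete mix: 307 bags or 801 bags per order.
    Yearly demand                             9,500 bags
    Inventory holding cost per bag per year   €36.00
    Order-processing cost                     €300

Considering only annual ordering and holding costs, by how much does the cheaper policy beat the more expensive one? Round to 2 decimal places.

Annual cost at Q: ordering D·S/Q plus holding Q·H/2.
TC(307) = (9,500/307)×300 + (307/2)×36 = €14,809.39
TC(801) = (9,500/801)×300 + (801/2)×36 = €17,976.05
Cheaper: Q = 307.  Difference = €3,166.66

€3,166.66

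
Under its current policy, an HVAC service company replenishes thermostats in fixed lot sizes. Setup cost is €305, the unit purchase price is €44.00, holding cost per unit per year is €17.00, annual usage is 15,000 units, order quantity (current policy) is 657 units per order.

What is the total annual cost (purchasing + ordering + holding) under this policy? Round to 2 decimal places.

€672,547.97

Ordering: D/Q × S = 15,000/657 × €305 = €6,963.47
Holding:  Q/2 × H = 657/2 × €17 = €5,584.50
Purchase cost = D·C = 15,000 × 44 = €660,000.00
Total = €6,963.47 + €5,584.50 + €660,000.00 = €672,547.97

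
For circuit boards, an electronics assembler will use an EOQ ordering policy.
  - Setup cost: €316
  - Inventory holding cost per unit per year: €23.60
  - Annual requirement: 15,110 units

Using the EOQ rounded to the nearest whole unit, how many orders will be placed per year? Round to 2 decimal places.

23.76 orders per year

2DS/H = 2·15,110·316/23.6 = 404,640.68
EOQ = √404,640.68 ≈ 636.11 → Q = 636
N = D/Q = 15,110/636 ≈ 23.758 orders/yr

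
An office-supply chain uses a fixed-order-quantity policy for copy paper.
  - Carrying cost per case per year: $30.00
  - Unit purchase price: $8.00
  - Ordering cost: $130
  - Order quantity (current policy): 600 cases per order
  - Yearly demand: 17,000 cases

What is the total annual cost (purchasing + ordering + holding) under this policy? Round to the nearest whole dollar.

Orders/yr = 17,000/600 = 28.333; ordering cost = 28.333 × $130 = $3,683.33
Average inventory = 600/2 = 300; holding cost = 300 × $30 = $9,000.00
Purchase cost = D·C = 17,000 × 8 = $136,000.00
Total = $3,683.33 + $9,000.00 + $136,000.00 = $148,683.33

$148,683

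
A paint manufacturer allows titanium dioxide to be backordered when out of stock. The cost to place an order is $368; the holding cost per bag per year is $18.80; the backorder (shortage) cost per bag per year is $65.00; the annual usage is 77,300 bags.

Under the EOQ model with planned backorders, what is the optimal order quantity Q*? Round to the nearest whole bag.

Q* = √(2DS/H) · √((H + b)/b)
   = √(2 × 77,300 × 368 / 18.8) · √((18.8 + 65) / 65)
   = 1,739.601 × 1.1354 ≈ 1,975.22

1,975 bags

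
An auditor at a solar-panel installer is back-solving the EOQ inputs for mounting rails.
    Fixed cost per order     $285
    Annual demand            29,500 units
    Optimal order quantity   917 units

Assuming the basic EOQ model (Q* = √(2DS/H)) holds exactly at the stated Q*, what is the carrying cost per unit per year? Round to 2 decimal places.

$20.00

From Q* = √(2DS/H) ⇒ Q*² = 2DS/H.
H = 2DS / Q² = 2 × 29,500 × 285 / 917² = 19.9967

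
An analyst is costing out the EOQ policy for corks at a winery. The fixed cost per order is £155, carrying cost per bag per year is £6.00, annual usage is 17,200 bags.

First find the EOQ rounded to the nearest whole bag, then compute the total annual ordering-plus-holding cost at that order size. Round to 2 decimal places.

£5,656.15

Q* = √(2·D·S / H) = √(2·17,200·155 / 6) = √888,666.7 ≈ 942.69 → Q = 943 bags
Orders/yr = 17,200/943 = 18.240; ordering cost = 18.240 × £155 = £2,827.15
Average inventory = 943/2 = 471.5; holding cost = 471.5 × £6 = £2,829.00
Total = £2,827.15 + £2,829.00 = £5,656.15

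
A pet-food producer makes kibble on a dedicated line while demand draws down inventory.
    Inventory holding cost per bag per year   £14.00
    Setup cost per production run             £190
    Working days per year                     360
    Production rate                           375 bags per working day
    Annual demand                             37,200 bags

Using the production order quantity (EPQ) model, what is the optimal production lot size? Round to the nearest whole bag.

Daily demand d = 37,200/360 = 103.333; p = 375; 1 − d/p = 0.72444
EPQ = √(2DS / (H(1 − d/p)))
    = √(2 × 37,200 × 190 / (14 × 0.72444)) ≈ 1,180.58

1,181 bags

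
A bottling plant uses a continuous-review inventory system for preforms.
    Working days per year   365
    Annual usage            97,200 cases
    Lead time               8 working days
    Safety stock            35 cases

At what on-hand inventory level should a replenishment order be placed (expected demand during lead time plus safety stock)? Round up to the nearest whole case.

Daily demand d = 97,200 / 365 = 266.301 cases/day
Demand during lead time = 266.301 × 8 = 2,130.41
Reorder point = 2,130.41 + 35 = 2,165.41 → round up

2,166 cases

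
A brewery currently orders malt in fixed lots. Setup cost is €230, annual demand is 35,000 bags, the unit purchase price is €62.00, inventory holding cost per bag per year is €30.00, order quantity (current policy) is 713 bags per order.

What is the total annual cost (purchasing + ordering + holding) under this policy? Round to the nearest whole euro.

€2,191,985

Ordering: D/Q × S = 35,000/713 × €230 = €11,290.32
Holding:  Q/2 × H = 713/2 × €30 = €10,695.00
Purchase cost = D·C = 35,000 × 62 = €2,170,000.00
Total = €11,290.32 + €10,695.00 + €2,170,000.00 = €2,191,985.32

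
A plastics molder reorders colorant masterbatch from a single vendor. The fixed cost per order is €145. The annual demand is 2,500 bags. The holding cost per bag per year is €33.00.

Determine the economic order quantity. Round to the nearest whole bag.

148 bags

2DS/H = 2·2,500·145/33 = 21,969.70
EOQ = √21,969.70 ≈ 148.22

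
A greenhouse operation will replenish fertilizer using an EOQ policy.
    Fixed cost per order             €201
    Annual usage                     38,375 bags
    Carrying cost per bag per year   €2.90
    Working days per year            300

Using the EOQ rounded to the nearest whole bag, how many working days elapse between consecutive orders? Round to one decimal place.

Q* = √(2·D·S / H) = √(2·38,375·201 / 2.9) = √5,319,569.0 ≈ 2,306.42 → Q = 2,306 bags
T = Q/D × 300 days = 2,306/38,375 × 300 = 18.027 days

18.0 days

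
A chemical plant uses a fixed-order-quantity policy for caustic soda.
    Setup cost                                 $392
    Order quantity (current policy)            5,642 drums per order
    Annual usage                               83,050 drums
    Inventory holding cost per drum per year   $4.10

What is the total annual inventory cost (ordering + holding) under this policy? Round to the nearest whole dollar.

Orders/yr = 83,050/5,642 = 14.720; ordering cost = 14.720 × $392 = $5,770.22
Average inventory = 5,642/2 = 2821; holding cost = 2821 × $4.1 = $11,566.10
Total = $5,770.22 + $11,566.10 = $17,336.32

$17,336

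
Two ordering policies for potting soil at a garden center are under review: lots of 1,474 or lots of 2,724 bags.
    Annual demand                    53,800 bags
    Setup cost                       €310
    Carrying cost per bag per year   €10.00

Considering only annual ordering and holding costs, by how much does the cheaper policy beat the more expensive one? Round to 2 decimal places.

TC(Q) = (D/Q)S + (Q/2)H
TC(1,474) = (53,800/1,474)×310 + (1,474/2)×10 = €18,684.79
TC(2,724) = (53,800/2,724)×310 + (2,724/2)×10 = €19,742.61
Cheaper: Q = 1,474.  Difference = €1,057.82

€1,057.82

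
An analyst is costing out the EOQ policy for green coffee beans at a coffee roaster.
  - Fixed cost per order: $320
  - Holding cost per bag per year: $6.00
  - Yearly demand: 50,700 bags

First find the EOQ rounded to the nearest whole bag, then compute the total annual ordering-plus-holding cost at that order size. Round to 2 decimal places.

Optimal lot size Q* = (2 × 50,700 × $320 / $6)^½ ≈ 2,325.51 → Q = 2,326 bags
Annual ordering cost = (D/Q)·S = (50,700/2,326) × 320 = $6,975.06
Annual holding cost  = (Q/2)·H = (2,326/2) × 6 = $6,978.00
Total = $6,975.06 + $6,978.00 = $13,953.06

$13,953.06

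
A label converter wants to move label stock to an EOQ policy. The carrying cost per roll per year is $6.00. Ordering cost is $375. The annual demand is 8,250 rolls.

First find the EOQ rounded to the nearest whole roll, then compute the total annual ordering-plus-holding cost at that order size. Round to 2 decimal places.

$6,093.03

Optimal lot size Q* = (2 × 8,250 × $375 / $6)^½ ≈ 1,015.50 → Q = 1,016 rolls
Orders/yr = 8,250/1,016 = 8.120; ordering cost = 8.120 × $375 = $3,045.03
Average inventory = 1,016/2 = 508; holding cost = 508 × $6 = $3,048.00
Total = $3,045.03 + $3,048.00 = $6,093.03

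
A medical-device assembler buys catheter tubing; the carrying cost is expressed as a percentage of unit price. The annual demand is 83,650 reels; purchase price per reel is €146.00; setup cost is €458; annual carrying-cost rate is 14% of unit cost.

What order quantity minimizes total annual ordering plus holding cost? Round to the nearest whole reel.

Carrying cost H = €146 × 14% = €20.4400/reel/yr
2DS/H = 2·83,650·458/20.44 = 3,748,698.63
EOQ = √3,748,698.63 ≈ 1,936.16

1,936 reels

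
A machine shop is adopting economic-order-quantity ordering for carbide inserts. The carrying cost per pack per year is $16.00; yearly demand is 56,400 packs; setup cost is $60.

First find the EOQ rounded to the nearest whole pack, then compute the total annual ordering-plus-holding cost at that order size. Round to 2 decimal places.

Optimal lot size Q* = (2 × 56,400 × $60 / $16)^½ ≈ 650.38 → Q = 650 packs
Orders/yr = 56,400/650 = 86.769; ordering cost = 86.769 × $60 = $5,206.15
Average inventory = 650/2 = 325; holding cost = 325 × $16 = $5,200.00
Total = $5,206.15 + $5,200.00 = $10,406.15

$10,406.15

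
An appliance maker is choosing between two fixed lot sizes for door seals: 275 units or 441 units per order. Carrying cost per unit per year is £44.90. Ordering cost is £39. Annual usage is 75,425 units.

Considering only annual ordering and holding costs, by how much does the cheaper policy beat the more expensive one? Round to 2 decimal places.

£299.70

Annual cost at Q: ordering D·S/Q plus holding Q·H/2.
TC(275) = (75,425/275)×39 + (275/2)×44.9 = £16,870.39
TC(441) = (75,425/441)×39 + (441/2)×44.9 = £16,570.69
|ΔTC| = |£16,870.39 − £16,570.69| = £299.70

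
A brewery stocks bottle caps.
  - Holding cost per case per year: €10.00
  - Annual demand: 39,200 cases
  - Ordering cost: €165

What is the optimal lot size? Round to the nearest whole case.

1,137 cases

2DS/H = 2·39,200·165/10 = 1,293,600.00
EOQ = √1,293,600.00 ≈ 1,137.37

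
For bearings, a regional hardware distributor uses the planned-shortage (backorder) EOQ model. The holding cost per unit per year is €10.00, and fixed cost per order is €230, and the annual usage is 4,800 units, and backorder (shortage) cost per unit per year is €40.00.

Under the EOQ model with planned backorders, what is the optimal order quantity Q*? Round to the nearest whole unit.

Basic EOQ = √(2·4,800·230/10) = 469.894
Backorder adjustment √((H+b)/b) = √((10+40)/40) = 1.1180
Q* = 469.894 × 1.1180 ≈ 525.36

525 units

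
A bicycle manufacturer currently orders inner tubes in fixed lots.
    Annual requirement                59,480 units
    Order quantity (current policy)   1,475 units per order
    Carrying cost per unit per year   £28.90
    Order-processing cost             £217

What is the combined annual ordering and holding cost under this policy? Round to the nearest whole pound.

Orders/yr = 59,480/1,475 = 40.325; ordering cost = 40.325 × £217 = £8,750.62
Average inventory = 1,475/2 = 737.5; holding cost = 737.5 × £28.9 = £21,313.75
Total = £8,750.62 + £21,313.75 = £30,064.37

£30,064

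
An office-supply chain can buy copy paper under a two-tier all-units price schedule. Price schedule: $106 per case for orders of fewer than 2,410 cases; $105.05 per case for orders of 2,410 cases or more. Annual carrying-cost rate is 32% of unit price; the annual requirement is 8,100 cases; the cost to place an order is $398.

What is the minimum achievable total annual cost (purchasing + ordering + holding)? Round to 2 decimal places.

$873,388.60

H₁ = 32%×$106 = $33.9200;  H₂ = 32%×$105.05 = $33.6160
EOQ₁ = √(2×8,100×398/33.9200) = 435.98  (< 2,410, feasible at tier 1)
EOQ₂ = √(2×8,100×398/33.6160) = 437.95  (< 2,410 → use Q = 2,410 at tier-2 price)
TC(tier 1 (EOQ₁), Q≈436.0) = $873,388.60
TC(tier 2, Q≈2,410.0) = $892,749.96
Minimum at tier 1 (EOQ₁): $873,388.60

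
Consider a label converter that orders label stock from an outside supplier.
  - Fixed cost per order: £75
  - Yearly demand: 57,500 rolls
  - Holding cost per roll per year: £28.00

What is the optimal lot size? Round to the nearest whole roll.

Q* = √(2·D·S / H) = √(2·57,500·75 / 28) = √308,035.7 ≈ 555.01

555 rolls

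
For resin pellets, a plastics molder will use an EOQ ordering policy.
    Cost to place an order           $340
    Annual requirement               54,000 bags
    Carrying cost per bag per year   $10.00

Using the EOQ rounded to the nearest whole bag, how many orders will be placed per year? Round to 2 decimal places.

Optimal lot size Q* = (2 × 54,000 × $340 / $10)^½ ≈ 1,916.25 → Q = 1,916
Orders per year = D/Q = 54,000 / 1,916 = 28.184

28.18 orders per year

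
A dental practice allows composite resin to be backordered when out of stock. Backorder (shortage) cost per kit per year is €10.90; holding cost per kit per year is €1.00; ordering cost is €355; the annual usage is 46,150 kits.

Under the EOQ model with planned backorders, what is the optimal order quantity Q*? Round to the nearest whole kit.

5,981 kits

Basic EOQ = √(2·46,150·355/1) = 5,724.203
Backorder adjustment √((H+b)/b) = √((1+10.9)/10.9) = 1.0449
Q* = 5,724.203 × 1.0449 ≈ 5,981.02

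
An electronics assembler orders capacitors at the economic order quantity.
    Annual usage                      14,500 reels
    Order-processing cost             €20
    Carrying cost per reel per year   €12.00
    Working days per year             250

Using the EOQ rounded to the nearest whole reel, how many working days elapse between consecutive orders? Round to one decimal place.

3.8 days

Q* = √(2·D·S / H) = √(2·14,500·20 / 12) = √48,333.3 ≈ 219.85 → Q = 220 reels
T = Q/D × 250 days = 220/14,500 × 250 = 3.793 days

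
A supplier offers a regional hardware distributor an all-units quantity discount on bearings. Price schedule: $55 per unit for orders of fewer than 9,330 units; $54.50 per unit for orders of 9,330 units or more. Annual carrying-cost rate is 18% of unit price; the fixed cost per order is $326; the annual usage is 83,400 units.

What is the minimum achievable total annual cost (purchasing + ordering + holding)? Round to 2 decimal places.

$4,593,977.73

H₁ = 18%×$55 = $9.9000;  H₂ = 18%×$54.50 = $9.8100
EOQ₁ = √(2×83,400×326/9.9000) = 2,343.63  (< 9,330, feasible at tier 1)
EOQ₂ = √(2×83,400×326/9.8100) = 2,354.36  (< 9,330 → use Q = 9,330 at tier-2 price)
TC(tier 1 (EOQ₁), Q≈2,343.6) = $4,610,201.95
TC(tier 2, Q≈9,330.0) = $4,593,977.73
Minimum at tier 2: $4,593,977.73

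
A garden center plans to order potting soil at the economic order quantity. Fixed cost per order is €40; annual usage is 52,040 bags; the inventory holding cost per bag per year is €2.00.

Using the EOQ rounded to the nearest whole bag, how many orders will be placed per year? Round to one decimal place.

36.1 orders per year

Q* = √(2·D·S / H) = √(2·52,040·40 / 2) = √2,081,600.0 ≈ 1,442.78 → Q = 1,443
N = D/Q = 52,040/1,443 ≈ 36.064 orders/yr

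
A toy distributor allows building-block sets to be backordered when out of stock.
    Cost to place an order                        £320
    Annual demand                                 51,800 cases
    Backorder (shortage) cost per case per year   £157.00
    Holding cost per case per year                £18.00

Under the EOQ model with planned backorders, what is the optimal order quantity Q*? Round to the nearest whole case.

Q* = √(2DS/H) · √((H + b)/b)
   = √(2 × 51,800 × 320 / 18) · √((18 + 157) / 157)
   = 1,357.121 × 1.0558 ≈ 1,432.81

1,433 cases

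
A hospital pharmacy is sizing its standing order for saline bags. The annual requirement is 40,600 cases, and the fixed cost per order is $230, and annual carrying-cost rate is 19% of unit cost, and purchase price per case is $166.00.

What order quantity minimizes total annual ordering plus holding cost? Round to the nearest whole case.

770 cases

Holding cost per case per year: H = 19% × $166 = $31.5400
EOQ = √(2DS/H) = √(2 × 40,600 × 230 / 31.54)
    = √(592,136.97) ≈ 769.50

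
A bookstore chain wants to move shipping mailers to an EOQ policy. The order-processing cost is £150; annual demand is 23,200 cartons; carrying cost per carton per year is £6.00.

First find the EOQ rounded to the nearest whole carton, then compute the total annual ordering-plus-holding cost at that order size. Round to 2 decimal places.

2DS/H = 2·23,200·150/6 = 1,160,000.00
EOQ = √1,160,000.00 ≈ 1,077.03 → Q = 1,077 cartons
Annual ordering cost = (D/Q)·S = (23,200/1,077) × 150 = £3,231.20
Annual holding cost  = (Q/2)·H = (1,077/2) × 6 = £3,231.00
Total = £3,231.20 + £3,231.00 = £6,462.20

£6,462.20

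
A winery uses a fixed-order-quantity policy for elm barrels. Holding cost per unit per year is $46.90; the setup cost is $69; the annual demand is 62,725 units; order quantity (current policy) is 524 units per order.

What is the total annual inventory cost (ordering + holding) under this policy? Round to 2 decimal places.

$20,547.39

Annual ordering cost = (D/Q)·S = (62,725/524) × 69 = $8,259.59
Annual holding cost  = (Q/2)·H = (524/2) × 46.9 = $12,287.80
Total = $8,259.59 + $12,287.80 = $20,547.39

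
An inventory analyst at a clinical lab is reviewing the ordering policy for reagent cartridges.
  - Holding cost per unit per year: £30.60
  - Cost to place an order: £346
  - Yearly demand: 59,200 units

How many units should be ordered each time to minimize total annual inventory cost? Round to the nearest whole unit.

Optimal lot size Q* = (2 × 59,200 × £346 / £30.6)^½ ≈ 1,157.05

1,157 units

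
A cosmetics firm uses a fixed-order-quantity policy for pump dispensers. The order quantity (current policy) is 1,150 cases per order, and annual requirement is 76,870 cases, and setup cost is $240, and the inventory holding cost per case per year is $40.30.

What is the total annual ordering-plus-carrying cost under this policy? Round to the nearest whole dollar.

Annual ordering cost = (D/Q)·S = (76,870/1,150) × 240 = $16,042.43
Annual holding cost  = (Q/2)·H = (1,150/2) × 40.3 = $23,172.50
Total = $16,042.43 + $23,172.50 = $39,214.93

$39,215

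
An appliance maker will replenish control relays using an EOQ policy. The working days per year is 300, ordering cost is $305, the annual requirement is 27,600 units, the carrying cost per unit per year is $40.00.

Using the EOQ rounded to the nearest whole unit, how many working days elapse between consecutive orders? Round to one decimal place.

2DS/H = 2·27,600·305/40 = 420,900.00
EOQ = √420,900.00 ≈ 648.77 → Q = 649 units
Days between orders = 300 / (D/Q) = 300 / 42.527 ≈ 7.054

7.1 days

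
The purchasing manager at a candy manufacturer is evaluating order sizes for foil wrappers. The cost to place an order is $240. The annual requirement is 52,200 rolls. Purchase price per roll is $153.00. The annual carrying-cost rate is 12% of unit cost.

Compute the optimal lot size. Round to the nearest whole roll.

H = i·C = 0.12 × $153 = $18.3600 per roll-year
Q* = √(2·D·S / H) = √(2·52,200·240 / 18.36) = √1,364,705.9 ≈ 1,168.21

1,168 rolls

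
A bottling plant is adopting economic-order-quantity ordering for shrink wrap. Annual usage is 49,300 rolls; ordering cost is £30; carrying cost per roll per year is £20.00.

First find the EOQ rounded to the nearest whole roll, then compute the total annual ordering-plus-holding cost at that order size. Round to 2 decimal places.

£7,691.56

EOQ = √(2DS/H) = √(2 × 49,300 × 30 / 20)
    = √(147,900.00) ≈ 384.58 → Q = 385 rolls
Annual ordering cost = (D/Q)·S = (49,300/385) × 30 = £3,841.56
Annual holding cost  = (Q/2)·H = (385/2) × 20 = £3,850.00
Total = £3,841.56 + £3,850.00 = £7,691.56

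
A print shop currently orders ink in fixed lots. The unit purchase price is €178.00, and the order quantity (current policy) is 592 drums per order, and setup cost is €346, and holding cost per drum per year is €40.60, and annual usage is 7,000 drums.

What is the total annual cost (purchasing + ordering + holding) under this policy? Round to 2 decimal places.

Orders/yr = 7,000/592 = 11.824; ordering cost = 11.824 × €346 = €4,091.22
Average inventory = 592/2 = 296; holding cost = 296 × €40.6 = €12,017.60
Purchase cost = D·C = 7,000 × 178 = €1,246,000.00
Total = €4,091.22 + €12,017.60 + €1,246,000.00 = €1,262,108.82

€1,262,108.82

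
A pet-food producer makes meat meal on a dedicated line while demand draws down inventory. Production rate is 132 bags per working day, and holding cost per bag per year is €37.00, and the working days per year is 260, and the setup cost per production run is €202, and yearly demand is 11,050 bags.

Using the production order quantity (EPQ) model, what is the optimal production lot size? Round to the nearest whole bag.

Daily demand d = 11,050/260 = 42.500; p = 132; 1 − d/p = 0.67803
EPQ = √(2DS / (H(1 − d/p)))
    = √(2 × 11,050 × 202 / (37 × 0.67803)) ≈ 421.84

422 bags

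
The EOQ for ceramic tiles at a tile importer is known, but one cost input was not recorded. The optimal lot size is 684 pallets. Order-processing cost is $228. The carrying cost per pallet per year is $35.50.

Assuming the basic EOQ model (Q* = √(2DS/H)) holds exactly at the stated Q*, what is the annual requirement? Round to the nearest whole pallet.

From Q* = √(2DS/H) ⇒ Q*² = 2DS/H.
D = Q²H / (2S) = 684² × 35.5 / (2 × 228) = 36,423.00

36,423 pallets per year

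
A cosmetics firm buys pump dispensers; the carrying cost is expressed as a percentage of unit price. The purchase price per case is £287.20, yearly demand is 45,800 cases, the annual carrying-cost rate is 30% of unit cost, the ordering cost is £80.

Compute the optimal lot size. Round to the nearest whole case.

Holding cost per case per year: H = 30% × £287.2 = £86.1600
Q* = √(2·D·S / H) = √(2·45,800·80 / 86.16) = √85,051.1 ≈ 291.64

292 cases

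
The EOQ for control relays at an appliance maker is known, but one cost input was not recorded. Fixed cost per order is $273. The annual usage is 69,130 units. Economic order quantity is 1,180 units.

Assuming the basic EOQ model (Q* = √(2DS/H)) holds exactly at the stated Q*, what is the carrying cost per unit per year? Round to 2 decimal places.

From Q* = √(2DS/H) ⇒ Q*² = 2DS/H.
H = 2DS / Q² = 2 × 69,130 × 273 / 1,180² = 27.1079

$27.11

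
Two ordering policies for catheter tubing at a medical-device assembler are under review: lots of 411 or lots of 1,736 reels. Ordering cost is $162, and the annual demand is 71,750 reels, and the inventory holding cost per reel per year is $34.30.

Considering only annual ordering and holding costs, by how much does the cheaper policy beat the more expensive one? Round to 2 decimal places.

Annual cost at Q: ordering D·S/Q plus holding Q·H/2.
TC(411) = (71,750/411)×162 + (411/2)×34.3 = $35,329.67
TC(1,736) = (71,750/1,736)×162 + (1,736/2)×34.3 = $36,467.96
|ΔTC| = |$35,329.67 − $36,467.96| = $1,138.29

$1,138.29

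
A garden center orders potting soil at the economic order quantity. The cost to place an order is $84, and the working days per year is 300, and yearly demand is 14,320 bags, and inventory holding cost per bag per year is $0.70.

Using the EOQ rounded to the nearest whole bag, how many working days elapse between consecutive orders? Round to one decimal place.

38.8 days

Optimal lot size Q* = (2 × 14,320 × $84 / $0.7)^½ ≈ 1,853.86 → Q = 1,854 bags
T = Q/D × 300 days = 1,854/14,320 × 300 = 38.841 days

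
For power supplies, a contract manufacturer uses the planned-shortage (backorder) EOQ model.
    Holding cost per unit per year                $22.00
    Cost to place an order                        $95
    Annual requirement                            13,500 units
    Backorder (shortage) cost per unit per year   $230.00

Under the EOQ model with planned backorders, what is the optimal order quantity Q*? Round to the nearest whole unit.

Basic EOQ = √(2·13,500·95/22) = 341.454
Backorder adjustment √((H+b)/b) = √((22+230)/230) = 1.0467
Q* = 341.454 × 1.0467 ≈ 357.41

357 units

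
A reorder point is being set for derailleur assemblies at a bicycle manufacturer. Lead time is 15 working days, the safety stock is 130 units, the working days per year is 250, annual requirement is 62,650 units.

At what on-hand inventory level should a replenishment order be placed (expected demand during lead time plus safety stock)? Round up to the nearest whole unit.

3,889 units

Daily demand d = 62,650 / 250 = 250.600 units/day
Demand during lead time = 250.600 × 15 = 3,759.00
Reorder point = 3,759.00 + 130 = 3,889.00 → round up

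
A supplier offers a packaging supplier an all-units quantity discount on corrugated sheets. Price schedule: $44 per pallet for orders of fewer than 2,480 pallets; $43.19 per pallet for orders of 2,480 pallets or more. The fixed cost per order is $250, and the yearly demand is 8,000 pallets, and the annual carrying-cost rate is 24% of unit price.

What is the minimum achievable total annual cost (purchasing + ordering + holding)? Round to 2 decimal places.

H₁ = 24%×$44 = $10.5600;  H₂ = 24%×$43.19 = $10.3656
EOQ₁ = √(2×8,000×250/10.5600) = 615.46  (< 2,480, feasible at tier 1)
EOQ₂ = √(2×8,000×250/10.3656) = 621.20  (< 2,480 → use Q = 2,480 at tier-2 price)
TC(tier 1 (EOQ₁), Q≈615.5) = $358,499.23
TC(tier 2, Q≈2,480.0) = $359,179.80
Minimum at tier 1 (EOQ₁): $358,499.23

$358,499.23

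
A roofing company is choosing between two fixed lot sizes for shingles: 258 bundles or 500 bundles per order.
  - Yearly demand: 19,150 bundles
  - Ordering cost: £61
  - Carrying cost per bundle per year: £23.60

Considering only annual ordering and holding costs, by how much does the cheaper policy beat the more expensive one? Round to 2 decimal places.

TC(Q) = (D/Q)S + (Q/2)H
TC(258) = (19,150/258)×61 + (258/2)×23.6 = £7,572.11
TC(500) = (19,150/500)×61 + (500/2)×23.6 = £8,236.30
Lots of 258 are cheaper by £664.19.

£664.19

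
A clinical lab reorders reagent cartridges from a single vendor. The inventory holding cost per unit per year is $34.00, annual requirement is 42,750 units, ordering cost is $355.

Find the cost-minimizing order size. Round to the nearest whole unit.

2DS/H = 2·42,750·355/34 = 892,720.59
EOQ = √892,720.59 ≈ 944.84

945 units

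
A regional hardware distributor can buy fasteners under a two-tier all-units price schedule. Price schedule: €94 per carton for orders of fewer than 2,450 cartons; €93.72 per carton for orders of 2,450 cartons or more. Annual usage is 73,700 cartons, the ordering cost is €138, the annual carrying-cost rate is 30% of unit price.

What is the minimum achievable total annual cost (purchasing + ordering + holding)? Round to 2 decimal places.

H₁ = 30%×€94 = €28.2000;  H₂ = 30%×€93.72 = €28.1160
EOQ₁ = √(2×73,700×138/28.2000) = 849.31  (< 2,450, feasible at tier 1)
EOQ₂ = √(2×73,700×138/28.1160) = 850.57  (< 2,450 → use Q = 2,450 at tier-2 price)
TC(tier 1 (EOQ₁), Q≈849.3) = €6,951,750.40
TC(tier 2, Q≈2,450.0) = €6,945,757.37
Minimum at tier 2: €6,945,757.37

€6,945,757.37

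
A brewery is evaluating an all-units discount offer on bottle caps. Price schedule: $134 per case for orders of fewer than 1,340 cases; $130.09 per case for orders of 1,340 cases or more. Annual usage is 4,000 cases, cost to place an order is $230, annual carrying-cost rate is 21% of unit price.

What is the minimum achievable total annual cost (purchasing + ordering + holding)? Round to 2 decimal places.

$539,350.23

H₁ = 21%×$134 = $28.1400;  H₂ = 21%×$130.09 = $27.3189
EOQ₁ = √(2×4,000×230/28.1400) = 255.71  (< 1,340, feasible at tier 1)
EOQ₂ = √(2×4,000×230/27.3189) = 259.52  (< 1,340 → use Q = 1,340 at tier-2 price)
TC(tier 1 (EOQ₁), Q≈255.7) = $543,195.67
TC(tier 2, Q≈1,340.0) = $539,350.23
Minimum at tier 2: $539,350.23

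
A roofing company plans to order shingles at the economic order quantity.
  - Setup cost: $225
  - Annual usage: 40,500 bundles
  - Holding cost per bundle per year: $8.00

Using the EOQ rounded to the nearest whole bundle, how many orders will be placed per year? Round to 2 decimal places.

26.84 orders per year

EOQ = √(2DS/H) = √(2 × 40,500 × 225 / 8)
    = √(2,278,125.00) ≈ 1,509.35 → Q = 1,509
N = D/Q = 40,500/1,509 ≈ 26.839 orders/yr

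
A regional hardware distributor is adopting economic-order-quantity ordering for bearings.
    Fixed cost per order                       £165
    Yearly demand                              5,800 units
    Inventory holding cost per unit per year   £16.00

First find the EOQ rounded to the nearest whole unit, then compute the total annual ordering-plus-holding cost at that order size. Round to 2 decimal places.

£5,533.90

2DS/H = 2·5,800·165/16 = 119,625.00
EOQ = √119,625.00 ≈ 345.87 → Q = 346 units
Orders/yr = 5,800/346 = 16.763; ordering cost = 16.763 × £165 = £2,765.90
Average inventory = 346/2 = 173; holding cost = 173 × £16 = £2,768.00
Total = £2,765.90 + £2,768.00 = £5,533.90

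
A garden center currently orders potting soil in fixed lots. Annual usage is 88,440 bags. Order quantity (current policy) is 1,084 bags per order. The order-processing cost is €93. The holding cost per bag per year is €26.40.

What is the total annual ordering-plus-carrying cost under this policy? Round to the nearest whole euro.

€21,896

Orders/yr = 88,440/1,084 = 81.587; ordering cost = 81.587 × €93 = €7,587.56
Average inventory = 1,084/2 = 542; holding cost = 542 × €26.4 = €14,308.80
Total = €7,587.56 + €14,308.80 = €21,896.36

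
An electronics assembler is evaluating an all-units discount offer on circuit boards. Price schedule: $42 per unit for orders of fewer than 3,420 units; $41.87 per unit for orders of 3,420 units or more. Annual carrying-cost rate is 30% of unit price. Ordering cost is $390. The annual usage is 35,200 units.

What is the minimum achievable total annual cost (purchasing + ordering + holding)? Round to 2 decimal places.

$1,496,999.61

H₁ = 30%×$42 = $12.6000;  H₂ = 30%×$41.87 = $12.5610
EOQ₁ = √(2×35,200×390/12.6000) = 1,476.16  (< 3,420, feasible at tier 1)
EOQ₂ = √(2×35,200×390/12.5610) = 1,478.45  (< 3,420 → use Q = 3,420 at tier-2 price)
TC(tier 1 (EOQ₁), Q≈1,476.2) = $1,496,999.61
TC(tier 2, Q≈3,420.0) = $1,499,317.35
Minimum at tier 1 (EOQ₁): $1,496,999.61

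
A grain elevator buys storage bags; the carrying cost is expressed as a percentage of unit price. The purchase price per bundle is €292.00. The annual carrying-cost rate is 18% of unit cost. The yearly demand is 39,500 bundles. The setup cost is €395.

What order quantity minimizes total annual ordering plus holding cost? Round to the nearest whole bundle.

771 bundles

Holding cost per bundle per year: H = 18% × €292 = €52.5600
Q* = √(2·D·S / H) = √(2·39,500·395 / 52.56) = √593,702.4 ≈ 770.52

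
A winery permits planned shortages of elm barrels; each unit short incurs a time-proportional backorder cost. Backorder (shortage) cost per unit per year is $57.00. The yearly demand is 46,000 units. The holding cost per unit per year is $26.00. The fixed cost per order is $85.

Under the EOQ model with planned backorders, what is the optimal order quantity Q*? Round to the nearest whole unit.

662 units

Q* = √(2DS/H) · √((H + b)/b)
   = √(2 × 46,000 × 85 / 26) · √((26 + 57) / 57)
   = 548.424 × 1.2067 ≈ 661.79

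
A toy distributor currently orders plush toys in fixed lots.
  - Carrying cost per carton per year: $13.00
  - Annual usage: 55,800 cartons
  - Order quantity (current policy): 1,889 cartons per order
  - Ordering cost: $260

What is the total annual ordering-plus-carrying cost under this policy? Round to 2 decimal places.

Ordering: D/Q × S = 55,800/1,889 × $260 = $7,680.25
Holding:  Q/2 × H = 1,889/2 × $13 = $12,278.50
Total = $7,680.25 + $12,278.50 = $19,958.75

$19,958.75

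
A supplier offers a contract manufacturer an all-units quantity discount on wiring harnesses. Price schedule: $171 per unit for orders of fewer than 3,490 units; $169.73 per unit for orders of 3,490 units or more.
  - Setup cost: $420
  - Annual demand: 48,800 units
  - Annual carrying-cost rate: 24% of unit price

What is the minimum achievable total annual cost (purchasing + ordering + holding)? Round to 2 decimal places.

H₁ = 24%×$171 = $41.0400;  H₂ = 24%×$169.73 = $40.7352
EOQ₁ = √(2×48,800×420/41.0400) = 999.42  (< 3,490, feasible at tier 1)
EOQ₂ = √(2×48,800×420/40.7352) = 1,003.15  (< 3,490 → use Q = 3,490 at tier-2 price)
TC(tier 1 (EOQ₁), Q≈999.4) = $8,385,815.99
TC(tier 2, Q≈3,490.0) = $8,359,779.70
Minimum at tier 2: $8,359,779.70

$8,359,779.70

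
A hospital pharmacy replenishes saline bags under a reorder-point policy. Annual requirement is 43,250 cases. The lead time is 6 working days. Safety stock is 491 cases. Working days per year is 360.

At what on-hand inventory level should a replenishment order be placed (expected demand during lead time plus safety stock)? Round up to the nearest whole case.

1,212 cases

Daily demand d = 43,250 / 360 = 120.139 cases/day
Demand during lead time = 120.139 × 6 = 720.83
Reorder point = 720.83 + 491 = 1,211.83 → round up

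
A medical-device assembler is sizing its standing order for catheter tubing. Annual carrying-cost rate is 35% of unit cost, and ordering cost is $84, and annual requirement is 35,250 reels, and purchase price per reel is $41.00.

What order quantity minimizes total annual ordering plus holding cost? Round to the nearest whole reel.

Carrying cost H = $41 × 35% = $14.3500/reel/yr
Q* = √(2·D·S / H) = √(2·35,250·84 / 14.35) = √412,682.9 ≈ 642.40

642 reels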